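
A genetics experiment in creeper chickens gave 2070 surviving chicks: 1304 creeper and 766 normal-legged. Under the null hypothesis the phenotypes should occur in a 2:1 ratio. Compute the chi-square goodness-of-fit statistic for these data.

Under the 2:1 hypothesis (Σ ratio = 3, N = 2070):
  creeper: 2070 × 2/3 = 1380
  normal-legged: 2070 × 1/3 = 690
χ² = Σ (O − E)² / E
  creeper: (1304 − 1380)² / 1380 = 4.1855
  normal-legged: (766 − 690)² / 690 = 8.3710
χ² = 4.1855 + 8.3710 = 12.5565 ≈ 12.557

12.557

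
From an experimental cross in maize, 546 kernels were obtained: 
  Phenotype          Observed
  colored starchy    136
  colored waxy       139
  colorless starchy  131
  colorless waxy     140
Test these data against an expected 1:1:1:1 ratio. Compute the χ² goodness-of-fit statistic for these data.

Expected counts for N = 546 under a 1:1:1:1 ratio (total parts = 4):
  colored starchy: 546 × 1/4 = 136.5
  colored waxy: 546 × 1/4 = 136.5
  colorless starchy: 546 × 1/4 = 136.5
  colorless waxy: 546 × 1/4 = 136.5
χ² = Σ (O − E)² / E
  colored starchy: (136 − 136.5)² / 136.5 = 0.0018
  colored waxy: (139 − 136.5)² / 136.5 = 0.0458
  colorless starchy: (131 − 136.5)² / 136.5 = 0.2216
  colorless waxy: (140 − 136.5)² / 136.5 = 0.0897
χ² = 0.0018 + 0.0458 + 0.2216 + 0.0897 = 0.3589 ≈ 0.359

0.359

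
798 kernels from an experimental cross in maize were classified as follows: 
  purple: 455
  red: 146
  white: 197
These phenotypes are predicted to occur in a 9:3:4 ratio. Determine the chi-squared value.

0.203

Total ratio parts = 16. Expected numbers out of 798:
  purple: 798 × 9/16 = 448.875
  red: 798 × 3/16 = 149.625
  white: 798 × 4/16 = 199.5
χ² = Σ (O − E)² / E
  purple: (455 − 448.875)² / 448.875 = 0.0836
  red: (146 − 149.625)² / 149.625 = 0.0878
  white: (197 − 199.5)² / 199.5 = 0.0313
χ² = 0.0836 + 0.0878 + 0.0313 = 0.2027 ≈ 0.203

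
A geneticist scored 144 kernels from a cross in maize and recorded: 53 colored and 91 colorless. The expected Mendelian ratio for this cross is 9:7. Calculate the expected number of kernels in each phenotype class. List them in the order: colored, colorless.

Total ratio parts = 16. Expected numbers out of 144:
  colored: 144 × 9/16 = 81
  colorless: 144 × 7/16 = 63

81, 63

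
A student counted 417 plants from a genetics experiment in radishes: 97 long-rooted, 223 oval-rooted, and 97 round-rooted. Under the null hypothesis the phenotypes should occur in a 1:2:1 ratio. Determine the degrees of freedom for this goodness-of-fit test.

2

A goodness-of-fit test with 3 phenotype classes has df = 3 − 1 = 2.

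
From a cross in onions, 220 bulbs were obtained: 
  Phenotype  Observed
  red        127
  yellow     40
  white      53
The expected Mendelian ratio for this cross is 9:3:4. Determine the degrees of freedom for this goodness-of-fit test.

A goodness-of-fit test with 3 phenotype classes has df = 3 − 1 = 2.

2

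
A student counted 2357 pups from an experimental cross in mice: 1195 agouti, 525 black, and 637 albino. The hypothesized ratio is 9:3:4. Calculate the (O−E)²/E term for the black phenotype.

Under the 9:3:4 hypothesis (Σ ratio = 16, N = 2357):
  agouti: 2357 × 9/16 = 1325.8125
  black: 2357 × 3/16 = 441.9375
  albino: 2357 × 4/16 = 589.25
Contribution of black: (525 − 441.9375)² / 441.9375 = 15.6117

15.612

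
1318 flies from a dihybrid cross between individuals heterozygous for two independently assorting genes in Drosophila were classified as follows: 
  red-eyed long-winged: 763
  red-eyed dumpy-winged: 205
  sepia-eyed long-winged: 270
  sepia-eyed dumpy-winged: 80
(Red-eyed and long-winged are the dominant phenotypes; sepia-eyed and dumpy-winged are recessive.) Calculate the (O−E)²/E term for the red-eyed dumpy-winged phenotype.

7.181

A dihybrid F₂ with independent assortment and complete dominance at both loci gives a 9:3:3:1 phenotypic ratio.
Total ratio parts = 16. Expected numbers out of 1318:
  red-eyed long-winged: 1318 × 9/16 = 741.375
  red-eyed dumpy-winged: 1318 × 3/16 = 247.125
  sepia-eyed long-winged: 1318 × 3/16 = 247.125
  sepia-eyed dumpy-winged: 1318 × 1/16 = 82.375
Contribution of red-eyed dumpy-winged: (205 − 247.125)² / 247.125 = 7.1806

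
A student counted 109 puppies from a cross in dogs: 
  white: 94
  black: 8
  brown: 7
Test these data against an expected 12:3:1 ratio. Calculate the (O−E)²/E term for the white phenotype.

1.836

The 12:3:1 ratio has 16 parts, so with N = 109 the expected counts are:
  white: 109 × 12/16 = 81.75
  black: 109 × 3/16 = 20.4375
  brown: 109 × 1/16 = 6.8125
Contribution of white: (94 − 81.75)² / 81.75 = 1.8356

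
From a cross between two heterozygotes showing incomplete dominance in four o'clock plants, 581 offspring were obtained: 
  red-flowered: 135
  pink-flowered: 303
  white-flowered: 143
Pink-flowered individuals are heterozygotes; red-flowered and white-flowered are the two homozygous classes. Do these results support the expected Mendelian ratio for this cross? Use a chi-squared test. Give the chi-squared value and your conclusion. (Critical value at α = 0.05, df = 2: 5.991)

1.296; consistent

With incomplete dominance, a heterozygote × heterozygote cross gives a 1:2:1 phenotypic ratio.
The 1:2:1 ratio has 4 parts, so with N = 581 the expected counts are:
  red-flowered: 581 × 1/4 = 145.25
  pink-flowered: 581 × 2/4 = 290.5
  white-flowered: 581 × 1/4 = 145.25
χ² = Σ (O − E)² / E
  red-flowered: (135 − 145.25)² / 145.25 = 0.7233
  pink-flowered: (303 − 290.5)² / 290.5 = 0.5379
  white-flowered: (143 − 145.25)² / 145.25 = 0.0349
χ² = 0.7233 + 0.5379 + 0.0349 = 1.2961 ≈ 1.296
Degrees of freedom = 3 − 1 = 2; critical value at α = 0.05 is 5.991.
Since 1.296 < 5.991, we fail to reject the null hypothesis — the data are consistent with the 1:2:1 ratio.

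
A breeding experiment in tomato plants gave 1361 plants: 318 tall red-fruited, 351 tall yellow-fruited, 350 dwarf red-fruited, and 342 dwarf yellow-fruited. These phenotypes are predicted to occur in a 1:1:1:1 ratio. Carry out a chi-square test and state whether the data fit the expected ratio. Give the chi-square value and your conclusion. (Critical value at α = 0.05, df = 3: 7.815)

Under the 1:1:1:1 hypothesis (Σ ratio = 4, N = 1361):
  tall red-fruited: 1361 × 1/4 = 340.25
  tall yellow-fruited: 1361 × 1/4 = 340.25
  dwarf red-fruited: 1361 × 1/4 = 340.25
  dwarf yellow-fruited: 1361 × 1/4 = 340.25
χ² = Σ (O − E)² / E
  tall red-fruited: (318 − 340.25)² / 340.25 = 1.4550
  tall yellow-fruited: (351 − 340.25)² / 340.25 = 0.3396
  dwarf red-fruited: (350 − 340.25)² / 340.25 = 0.2794
  dwarf yellow-fruited: (342 − 340.25)² / 340.25 = 0.0090
χ² = 1.4550 + 0.3396 + 0.2794 + 0.0090 = 2.083
Degrees of freedom = 4 − 1 = 3; critical value at α = 0.05 is 7.815.
Since 2.083 < 7.815, we fail to reject the null hypothesis — the data are consistent with the 1:1:1:1 ratio.

2.083; consistent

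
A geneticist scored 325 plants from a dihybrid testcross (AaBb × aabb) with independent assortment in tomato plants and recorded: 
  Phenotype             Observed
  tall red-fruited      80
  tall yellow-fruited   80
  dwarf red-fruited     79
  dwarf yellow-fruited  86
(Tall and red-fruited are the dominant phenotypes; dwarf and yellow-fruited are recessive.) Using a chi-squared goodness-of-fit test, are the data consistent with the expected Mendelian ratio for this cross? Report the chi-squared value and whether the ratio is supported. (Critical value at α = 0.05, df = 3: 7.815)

0.378; consistent

A dihybrid testcross with independent assortment gives a 1:1:1:1 ratio.
Expected counts for N = 325 under a 1:1:1:1 ratio (total parts = 4):
  tall red-fruited: 325 × 1/4 = 81.25
  tall yellow-fruited: 325 × 1/4 = 81.25
  dwarf red-fruited: 325 × 1/4 = 81.25
  dwarf yellow-fruited: 325 × 1/4 = 81.25
χ² = Σ (O − E)² / E
  tall red-fruited: (80 − 81.25)² / 81.25 = 0.0192
  tall yellow-fruited: (80 − 81.25)² / 81.25 = 0.0192
  dwarf red-fruited: (79 − 81.25)² / 81.25 = 0.0623
  dwarf yellow-fruited: (86 − 81.25)² / 81.25 = 0.2777
χ² = 0.0192 + 0.0192 + 0.0623 + 0.2777 = 0.3784 ≈ 0.378
Degrees of freedom = 4 − 1 = 3; critical value at α = 0.05 is 7.815.
Since 0.378 < 7.815, we fail to reject the null hypothesis — the data are consistent with the 1:1:1:1 ratio.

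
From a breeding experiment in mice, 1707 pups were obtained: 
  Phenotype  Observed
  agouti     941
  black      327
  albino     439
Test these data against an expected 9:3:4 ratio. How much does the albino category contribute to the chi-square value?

The 9:3:4 ratio has 16 parts, so with N = 1707 the expected counts are:
  agouti: 1707 × 9/16 = 960.1875
  black: 1707 × 3/16 = 320.0625
  albino: 1707 × 4/16 = 426.75
Contribution of albino: (439 − 426.75)² / 426.75 = 0.3516

0.352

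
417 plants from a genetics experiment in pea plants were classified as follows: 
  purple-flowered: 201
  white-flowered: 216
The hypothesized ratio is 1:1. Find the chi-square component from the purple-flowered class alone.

The 1:1 ratio has 2 parts, so with N = 417 the expected counts are:
  purple-flowered: 417 × 1/2 = 208.5
  white-flowered: 417 × 1/2 = 208.5
Contribution of purple-flowered: (201 − 208.5)² / 208.5 = 0.2698

0.270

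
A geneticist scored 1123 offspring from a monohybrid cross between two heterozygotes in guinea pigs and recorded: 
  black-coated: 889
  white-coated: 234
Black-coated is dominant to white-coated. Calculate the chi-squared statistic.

10.380

For a monohybrid cross between heterozygotes with complete dominance, the expected phenotypic ratio is 3:1.
Total ratio parts = 4. Expected numbers out of 1123:
  black-coated: 1123 × 3/4 = 842.25
  white-coated: 1123 × 1/4 = 280.75
χ² = Σ (O − E)² / E
  black-coated: (889 − 842.25)² / 842.25 = 2.5949
  white-coated: (234 − 280.75)² / 280.75 = 7.7847
χ² = 2.5949 + 7.7847 = 10.3796 ≈ 10.380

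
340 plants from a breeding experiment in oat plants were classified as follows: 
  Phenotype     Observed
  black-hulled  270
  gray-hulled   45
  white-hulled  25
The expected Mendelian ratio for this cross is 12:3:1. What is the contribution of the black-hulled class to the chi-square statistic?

0.882

Under the 12:3:1 hypothesis (Σ ratio = 16, N = 340):
  black-hulled: 340 × 12/16 = 255
  gray-hulled: 340 × 3/16 = 63.75
  white-hulled: 340 × 1/16 = 21.25
Contribution of black-hulled: (270 − 255)² / 255 = 0.8824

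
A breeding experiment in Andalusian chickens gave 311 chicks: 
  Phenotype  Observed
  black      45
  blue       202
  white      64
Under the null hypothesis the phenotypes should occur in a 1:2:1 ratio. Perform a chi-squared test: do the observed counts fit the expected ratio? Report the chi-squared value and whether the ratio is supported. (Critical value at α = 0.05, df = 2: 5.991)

30.132; not consistent

The 1:2:1 ratio has 4 parts, so with N = 311 the expected counts are:
  black: 311 × 1/4 = 77.75
  blue: 311 × 2/4 = 155.5
  white: 311 × 1/4 = 77.75
χ² = Σ (O − E)² / E
  black: (45 − 77.75)² / 77.75 = 13.7950
  blue: (202 − 155.5)² / 155.5 = 13.9051
  white: (64 − 77.75)² / 77.75 = 2.4317
χ² = 13.7950 + 13.9051 + 2.4317 = 30.1318 ≈ 30.132
Degrees of freedom = 3 − 1 = 2; critical value at α = 0.05 is 5.991.
Since 30.132 > 5.991, we reject the null hypothesis — the data do not fit the 1:2:1 ratio.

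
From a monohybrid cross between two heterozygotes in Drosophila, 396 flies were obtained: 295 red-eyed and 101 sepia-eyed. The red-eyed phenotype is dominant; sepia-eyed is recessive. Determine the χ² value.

For a monohybrid cross between heterozygotes with complete dominance, the expected phenotypic ratio is 3:1.
Total ratio parts = 4. Expected numbers out of 396:
  red-eyed: 396 × 3/4 = 297
  sepia-eyed: 396 × 1/4 = 99
χ² = Σ (O − E)² / E
  red-eyed: (295 − 297)² / 297 = 0.0135
  sepia-eyed: (101 − 99)² / 99 = 0.0404
χ² = 0.0135 + 0.0404 = 0.0539 ≈ 0.054

0.054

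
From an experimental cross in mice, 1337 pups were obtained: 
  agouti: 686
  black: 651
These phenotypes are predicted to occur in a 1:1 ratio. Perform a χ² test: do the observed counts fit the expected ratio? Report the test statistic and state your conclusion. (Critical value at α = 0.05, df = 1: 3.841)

Total ratio parts = 2. Expected numbers out of 1337:
  agouti: 1337 × 1/2 = 668.5
  black: 1337 × 1/2 = 668.5
χ² = Σ (O − E)² / E
  agouti: (686 − 668.5)² / 668.5 = 0.4581
  black: (651 − 668.5)² / 668.5 = 0.4581
χ² = 0.4581 + 0.4581 = 0.9162 ≈ 0.916
Degrees of freedom = 2 − 1 = 1; critical value at α = 0.05 is 3.841.
Since 0.916 < 3.841, we fail to reject the null hypothesis — the data are consistent with the 1:1 ratio.

0.916; consistent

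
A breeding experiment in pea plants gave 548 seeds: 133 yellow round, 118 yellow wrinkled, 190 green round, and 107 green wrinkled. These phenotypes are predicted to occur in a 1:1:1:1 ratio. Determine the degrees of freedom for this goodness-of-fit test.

3

A goodness-of-fit test with 4 phenotype classes has df = 4 − 1 = 3.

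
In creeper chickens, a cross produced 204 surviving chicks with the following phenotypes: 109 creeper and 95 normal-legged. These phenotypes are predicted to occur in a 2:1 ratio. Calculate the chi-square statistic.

Expected counts for N = 204 under a 2:1 ratio (total parts = 3):
  creeper: 204 × 2/3 = 136
  normal-legged: 204 × 1/3 = 68
χ² = Σ (O − E)² / E
  creeper: (109 − 136)² / 136 = 5.3603
  normal-legged: (95 − 68)² / 68 = 10.7206
χ² = 5.3603 + 10.7206 = 16.0809 ≈ 16.081

16.081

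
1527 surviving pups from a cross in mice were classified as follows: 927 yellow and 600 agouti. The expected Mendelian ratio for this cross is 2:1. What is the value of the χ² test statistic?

The 2:1 ratio has 3 parts, so with N = 1527 the expected counts are:
  yellow: 1527 × 2/3 = 1018
  agouti: 1527 × 1/3 = 509
χ² = Σ (O − E)² / E
  yellow: (927 − 1018)² / 1018 = 8.1346
  agouti: (600 − 509)² / 509 = 16.2692
χ² = 8.1346 + 16.2692 = 24.4038 ≈ 24.404

24.404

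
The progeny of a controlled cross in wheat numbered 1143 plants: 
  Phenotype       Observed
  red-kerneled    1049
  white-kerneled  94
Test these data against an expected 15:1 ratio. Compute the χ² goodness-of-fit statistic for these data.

Under the 15:1 hypothesis (Σ ratio = 16, N = 1143):
  red-kerneled: 1143 × 15/16 = 1071.5625
  white-kerneled: 1143 × 1/16 = 71.4375
χ² = Σ (O − E)² / E
  red-kerneled: (1049 − 1071.5625)² / 1071.5625 = 0.4751
  white-kerneled: (94 − 71.4375)² / 71.4375 = 7.1260
χ² = 0.4751 + 7.1260 = 7.6011 ≈ 7.601

7.601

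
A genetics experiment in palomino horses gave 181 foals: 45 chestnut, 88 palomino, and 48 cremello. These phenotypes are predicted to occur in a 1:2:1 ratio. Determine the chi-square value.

Expected counts for N = 181 under a 1:2:1 ratio (total parts = 4):
  chestnut: 181 × 1/4 = 45.25
  palomino: 181 × 2/4 = 90.5
  cremello: 181 × 1/4 = 45.25
χ² = Σ (O − E)² / E
  chestnut: (45 − 45.25)² / 45.25 = 0.0014
  palomino: (88 − 90.5)² / 90.5 = 0.0691
  cremello: (48 − 45.25)² / 45.25 = 0.1671
χ² = 0.0014 + 0.0691 + 0.1671 = 0.2376 ≈ 0.238

0.238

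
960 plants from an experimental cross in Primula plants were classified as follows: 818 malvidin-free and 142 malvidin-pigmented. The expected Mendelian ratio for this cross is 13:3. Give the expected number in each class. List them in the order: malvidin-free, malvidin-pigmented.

Under the 13:3 hypothesis (Σ ratio = 16, N = 960):
  malvidin-free: 960 × 13/16 = 780
  malvidin-pigmented: 960 × 3/16 = 180

780, 180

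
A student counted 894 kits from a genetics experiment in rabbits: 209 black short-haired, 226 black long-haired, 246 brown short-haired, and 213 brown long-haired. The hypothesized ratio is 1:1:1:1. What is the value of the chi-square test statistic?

Under the 1:1:1:1 hypothesis (Σ ratio = 4, N = 894):
  black short-haired: 894 × 1/4 = 223.5
  black long-haired: 894 × 1/4 = 223.5
  brown short-haired: 894 × 1/4 = 223.5
  brown long-haired: 894 × 1/4 = 223.5
χ² = Σ (O − E)² / E
  black short-haired: (209 − 223.5)² / 223.5 = 0.9407
  black long-haired: (226 − 223.5)² / 223.5 = 0.0280
  brown short-haired: (246 − 223.5)² / 223.5 = 2.2651
  brown long-haired: (213 − 223.5)² / 223.5 = 0.4933
χ² = 0.9407 + 0.0280 + 2.2651 + 0.4933 = 3.7271 ≈ 3.727

3.727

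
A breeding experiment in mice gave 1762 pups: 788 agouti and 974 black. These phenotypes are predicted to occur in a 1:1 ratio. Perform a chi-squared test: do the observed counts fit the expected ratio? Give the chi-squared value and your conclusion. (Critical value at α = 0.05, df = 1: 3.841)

Expected counts for N = 1762 under a 1:1 ratio (total parts = 2):
  agouti: 1762 × 1/2 = 881
  black: 1762 × 1/2 = 881
χ² = Σ (O − E)² / E
  agouti: (788 − 881)² / 881 = 9.8173
  black: (974 − 881)² / 881 = 9.8173
χ² = 9.8173 + 9.8173 = 19.6346 ≈ 19.635
Degrees of freedom = 2 − 1 = 1; critical value at α = 0.05 is 3.841.
Since 19.635 > 3.841, we reject the null hypothesis — the data do not fit the 1:1 ratio.

19.635; not consistent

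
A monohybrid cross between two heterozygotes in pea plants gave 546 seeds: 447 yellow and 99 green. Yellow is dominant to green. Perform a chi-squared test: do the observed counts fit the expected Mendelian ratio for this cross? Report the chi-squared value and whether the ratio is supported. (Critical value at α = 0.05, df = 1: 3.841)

13.736; not consistent

For a monohybrid cross between heterozygotes with complete dominance, the expected phenotypic ratio is 3:1.
The 3:1 ratio has 4 parts, so with N = 546 the expected counts are:
  yellow: 546 × 3/4 = 409.5
  green: 546 × 1/4 = 136.5
χ² = Σ (O − E)² / E
  yellow: (447 − 409.5)² / 409.5 = 3.4341
  green: (99 − 136.5)² / 136.5 = 10.3022
χ² = 3.4341 + 10.3022 = 13.7363 ≈ 13.736
Degrees of freedom = 2 − 1 = 1; critical value at α = 0.05 is 3.841.
Since 13.736 > 3.841, we reject the null hypothesis — the data do not fit the 3:1 ratio.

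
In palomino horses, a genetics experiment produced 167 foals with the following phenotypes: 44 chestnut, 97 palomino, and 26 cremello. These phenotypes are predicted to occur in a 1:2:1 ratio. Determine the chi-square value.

Total ratio parts = 4. Expected numbers out of 167:
  chestnut: 167 × 1/4 = 41.75
  palomino: 167 × 2/4 = 83.5
  cremello: 167 × 1/4 = 41.75
χ² = Σ (O − E)² / E
  chestnut: (44 − 41.75)² / 41.75 = 0.1213
  palomino: (97 − 83.5)² / 83.5 = 2.1826
  cremello: (26 − 41.75)² / 41.75 = 5.9416
χ² = 0.1213 + 2.1826 + 5.9416 = 8.2455 ≈ 8.246

8.246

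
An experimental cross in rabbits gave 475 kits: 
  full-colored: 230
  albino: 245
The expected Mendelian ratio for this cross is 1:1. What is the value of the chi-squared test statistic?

0.474

Total ratio parts = 2. Expected numbers out of 475:
  full-colored: 475 × 1/2 = 237.5
  albino: 475 × 1/2 = 237.5
χ² = Σ (O − E)² / E
  full-colored: (230 − 237.5)² / 237.5 = 0.2368
  albino: (245 − 237.5)² / 237.5 = 0.2368
χ² = 0.2368 + 0.2368 = 0.4736 ≈ 0.474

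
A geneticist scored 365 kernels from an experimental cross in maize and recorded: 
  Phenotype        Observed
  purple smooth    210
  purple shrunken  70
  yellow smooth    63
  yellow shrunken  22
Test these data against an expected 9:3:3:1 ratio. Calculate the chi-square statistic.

Total ratio parts = 16. Expected numbers out of 365:
  purple smooth: 365 × 9/16 = 205.3125
  purple shrunken: 365 × 3/16 = 68.4375
  yellow smooth: 365 × 3/16 = 68.4375
  yellow shrunken: 365 × 1/16 = 22.8125
χ² = Σ (O − E)² / E
  purple smooth: (210 − 205.3125)² / 205.3125 = 0.1070
  purple shrunken: (70 − 68.4375)² / 68.4375 = 0.0357
  yellow smooth: (63 − 68.4375)² / 68.4375 = 0.4320
  yellow shrunken: (22 − 22.8125)² / 22.8125 = 0.0289
χ² = 0.1070 + 0.0357 + 0.4320 + 0.0289 = 0.6036 ≈ 0.604

0.604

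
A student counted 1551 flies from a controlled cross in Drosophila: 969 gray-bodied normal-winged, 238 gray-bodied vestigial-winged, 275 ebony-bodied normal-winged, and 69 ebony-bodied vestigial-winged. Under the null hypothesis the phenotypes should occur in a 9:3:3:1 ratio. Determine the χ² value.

29.190

Expected counts for N = 1551 under a 9:3:3:1 ratio (total parts = 16):
  gray-bodied normal-winged: 1551 × 9/16 = 872.4375
  gray-bodied vestigial-winged: 1551 × 3/16 = 290.8125
  ebony-bodied normal-winged: 1551 × 3/16 = 290.8125
  ebony-bodied vestigial-winged: 1551 × 1/16 = 96.9375
χ² = Σ (O − E)² / E
  gray-bodied normal-winged: (969 − 872.4375)² / 872.4375 = 10.6877
  gray-bodied vestigial-winged: (238 − 290.8125)² / 290.8125 = 9.5909
  ebony-bodied normal-winged: (275 − 290.8125)² / 290.8125 = 0.8598
  ebony-bodied vestigial-winged: (69 − 96.9375)² / 96.9375 = 8.0516
χ² = 10.6877 + 9.5909 + 0.8598 + 8.0516 = 29.190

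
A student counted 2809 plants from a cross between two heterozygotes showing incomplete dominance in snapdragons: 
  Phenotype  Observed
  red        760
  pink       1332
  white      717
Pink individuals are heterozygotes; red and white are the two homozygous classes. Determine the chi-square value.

With incomplete dominance, a heterozygote × heterozygote cross gives a 1:2:1 phenotypic ratio.
The 1:2:1 ratio has 4 parts, so with N = 2809 the expected counts are:
  red: 2809 × 1/4 = 702.25
  pink: 2809 × 2/4 = 1404.5
  white: 2809 × 1/4 = 702.25
χ² = Σ (O − E)² / E
  red: (760 − 702.25)² / 702.25 = 4.7491
  pink: (1332 − 1404.5)² / 1404.5 = 3.7424
  white: (717 − 702.25)² / 702.25 = 0.3098
χ² = 4.7491 + 3.7424 + 0.3098 = 8.8013 ≈ 8.801

8.801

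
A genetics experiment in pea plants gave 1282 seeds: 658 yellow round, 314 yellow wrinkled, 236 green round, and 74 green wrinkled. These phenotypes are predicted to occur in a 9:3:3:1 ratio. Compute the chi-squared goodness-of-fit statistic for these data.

Under the 9:3:3:1 hypothesis (Σ ratio = 16, N = 1282):
  yellow round: 1282 × 9/16 = 721.125
  yellow wrinkled: 1282 × 3/16 = 240.375
  green round: 1282 × 3/16 = 240.375
  green wrinkled: 1282 × 1/16 = 80.125
χ² = Σ (O − E)² / E
  yellow round: (658 − 721.125)² / 721.125 = 5.5258
  yellow wrinkled: (314 − 240.375)² / 240.375 = 22.5508
  green round: (236 − 240.375)² / 240.375 = 0.0796
  green wrinkled: (74 − 80.125)² / 80.125 = 0.4682
χ² = 5.5258 + 22.5508 + 0.0796 + 0.4682 = 28.6244 ≈ 28.624

28.624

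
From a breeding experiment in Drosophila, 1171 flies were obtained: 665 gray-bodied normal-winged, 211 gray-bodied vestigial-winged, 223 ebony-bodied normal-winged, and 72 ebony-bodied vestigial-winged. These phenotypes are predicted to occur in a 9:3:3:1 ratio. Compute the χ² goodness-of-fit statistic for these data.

0.468

The 9:3:3:1 ratio has 16 parts, so with N = 1171 the expected counts are:
  gray-bodied normal-winged: 1171 × 9/16 = 658.6875
  gray-bodied vestigial-winged: 1171 × 3/16 = 219.5625
  ebony-bodied normal-winged: 1171 × 3/16 = 219.5625
  ebony-bodied vestigial-winged: 1171 × 1/16 = 73.1875
χ² = Σ (O − E)² / E
  gray-bodied normal-winged: (665 − 658.6875)² / 658.6875 = 0.0605
  gray-bodied vestigial-winged: (211 − 219.5625)² / 219.5625 = 0.3339
  ebony-bodied normal-winged: (223 − 219.5625)² / 219.5625 = 0.0538
  ebony-bodied vestigial-winged: (72 − 73.1875)² / 73.1875 = 0.0193
χ² = 0.0605 + 0.3339 + 0.0538 + 0.0193 = 0.4675 ≈ 0.468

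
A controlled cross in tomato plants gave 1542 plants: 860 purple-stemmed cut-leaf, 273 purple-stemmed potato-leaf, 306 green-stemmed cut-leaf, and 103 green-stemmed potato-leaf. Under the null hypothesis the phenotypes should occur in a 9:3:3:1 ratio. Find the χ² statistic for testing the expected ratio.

Total ratio parts = 16. Expected numbers out of 1542:
  purple-stemmed cut-leaf: 1542 × 9/16 = 867.375
  purple-stemmed potato-leaf: 1542 × 3/16 = 289.125
  green-stemmed cut-leaf: 1542 × 3/16 = 289.125
  green-stemmed potato-leaf: 1542 × 1/16 = 96.375
χ² = Σ (O − E)² / E
  purple-stemmed cut-leaf: (860 − 867.375)² / 867.375 = 0.0627
  purple-stemmed potato-leaf: (273 − 289.125)² / 289.125 = 0.8993
  green-stemmed cut-leaf: (306 − 289.125)² / 289.125 = 0.9849
  green-stemmed potato-leaf: (103 − 96.375)² / 96.375 = 0.4554
χ² = 0.0627 + 0.8993 + 0.9849 + 0.4554 = 2.4023 ≈ 2.402

2.402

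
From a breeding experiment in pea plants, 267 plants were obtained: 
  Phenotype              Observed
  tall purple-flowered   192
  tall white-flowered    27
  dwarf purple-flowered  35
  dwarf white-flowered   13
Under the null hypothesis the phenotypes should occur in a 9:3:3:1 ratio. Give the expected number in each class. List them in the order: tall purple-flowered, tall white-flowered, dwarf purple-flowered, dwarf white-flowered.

Total ratio parts = 16. Expected numbers out of 267:
  tall purple-flowered: 267 × 9/16 = 150.1875
  tall white-flowered: 267 × 3/16 = 50.0625
  dwarf purple-flowered: 267 × 3/16 = 50.0625
  dwarf white-flowered: 267 × 1/16 = 16.6875

150.1875, 50.0625, 50.0625, 16.6875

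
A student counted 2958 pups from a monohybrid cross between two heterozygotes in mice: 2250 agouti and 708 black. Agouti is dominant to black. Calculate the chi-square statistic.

For a monohybrid cross between heterozygotes with complete dominance, the expected phenotypic ratio is 3:1.
The 3:1 ratio has 4 parts, so with N = 2958 the expected counts are:
  agouti: 2958 × 3/4 = 2218.5
  black: 2958 × 1/4 = 739.5
χ² = Σ (O − E)² / E
  agouti: (2250 − 2218.5)² / 2218.5 = 0.4473
  black: (708 − 739.5)² / 739.5 = 1.3418
χ² = 0.4473 + 1.3418 = 1.7891 ≈ 1.789

1.789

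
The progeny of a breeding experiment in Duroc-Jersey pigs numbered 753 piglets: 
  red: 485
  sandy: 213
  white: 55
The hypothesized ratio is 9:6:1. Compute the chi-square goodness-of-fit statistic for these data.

The 9:6:1 ratio has 16 parts, so with N = 753 the expected counts are:
  red: 753 × 9/16 = 423.5625
  sandy: 753 × 6/16 = 282.375
  white: 753 × 1/16 = 47.0625
χ² = Σ (O − E)² / E
  red: (485 − 423.5625)² / 423.5625 = 8.9115
  sandy: (213 − 282.375)² / 282.375 = 17.0443
  white: (55 − 47.0625)² / 47.0625 = 1.3387
χ² = 8.9115 + 17.0443 + 1.3387 = 27.2945 ≈ 27.295

27.295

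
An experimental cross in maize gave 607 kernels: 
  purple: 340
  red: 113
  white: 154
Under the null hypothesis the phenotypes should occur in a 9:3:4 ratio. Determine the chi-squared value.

Under the 9:3:4 hypothesis (Σ ratio = 16, N = 607):
  purple: 607 × 9/16 = 341.4375
  red: 607 × 3/16 = 113.8125
  white: 607 × 4/16 = 151.75
χ² = Σ (O − E)² / E
  purple: (340 − 341.4375)² / 341.4375 = 0.0061
  red: (113 − 113.8125)² / 113.8125 = 0.0058
  white: (154 − 151.75)² / 151.75 = 0.0334
χ² = 0.0061 + 0.0058 + 0.0334 = 0.0453 ≈ 0.045

0.045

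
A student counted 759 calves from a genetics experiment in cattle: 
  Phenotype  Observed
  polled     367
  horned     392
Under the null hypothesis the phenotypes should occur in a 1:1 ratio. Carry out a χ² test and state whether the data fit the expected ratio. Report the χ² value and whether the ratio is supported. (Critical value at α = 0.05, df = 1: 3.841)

Expected counts for N = 759 under a 1:1 ratio (total parts = 2):
  polled: 759 × 1/2 = 379.5
  horned: 759 × 1/2 = 379.5
χ² = Σ (O − E)² / E
  polled: (367 − 379.5)² / 379.5 = 0.4117
  horned: (392 − 379.5)² / 379.5 = 0.4117
χ² = 0.4117 + 0.4117 = 0.8234 ≈ 0.823
Degrees of freedom = 2 − 1 = 1; critical value at α = 0.05 is 3.841.
Since 0.823 < 3.841, we fail to reject the null hypothesis — the data are consistent with the 1:1 ratio.

0.823; consistent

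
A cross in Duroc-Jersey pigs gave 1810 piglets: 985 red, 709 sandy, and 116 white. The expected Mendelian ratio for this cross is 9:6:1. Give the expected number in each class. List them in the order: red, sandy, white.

Total ratio parts = 16. Expected numbers out of 1810:
  red: 1810 × 9/16 = 1018.125
  sandy: 1810 × 6/16 = 678.75
  white: 1810 × 1/16 = 113.125

1018.125, 678.75, 113.125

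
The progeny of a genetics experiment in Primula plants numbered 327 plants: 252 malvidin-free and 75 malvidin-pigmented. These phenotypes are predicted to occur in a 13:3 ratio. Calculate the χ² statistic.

Under the 13:3 hypothesis (Σ ratio = 16, N = 327):
  malvidin-free: 327 × 13/16 = 265.6875
  malvidin-pigmented: 327 × 3/16 = 61.3125
χ² = Σ (O − E)² / E
  malvidin-free: (252 − 265.6875)² / 265.6875 = 0.7051
  malvidin-pigmented: (75 − 61.3125)² / 61.3125 = 3.0556
χ² = 0.7051 + 3.0556 = 3.7607 ≈ 3.761

3.761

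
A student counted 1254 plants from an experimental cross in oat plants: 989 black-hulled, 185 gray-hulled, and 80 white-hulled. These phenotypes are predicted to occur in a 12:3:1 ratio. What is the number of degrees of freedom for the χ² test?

2

A goodness-of-fit test with 3 phenotype classes has df = 3 − 1 = 2.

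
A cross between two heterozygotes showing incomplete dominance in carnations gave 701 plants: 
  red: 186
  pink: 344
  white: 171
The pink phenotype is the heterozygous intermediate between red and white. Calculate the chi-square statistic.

With incomplete dominance, a heterozygote × heterozygote cross gives a 1:2:1 phenotypic ratio.
Under the 1:2:1 hypothesis (Σ ratio = 4, N = 701):
  red: 701 × 1/4 = 175.25
  pink: 701 × 2/4 = 350.5
  white: 701 × 1/4 = 175.25
χ² = Σ (O − E)² / E
  red: (186 − 175.25)² / 175.25 = 0.6594
  pink: (344 − 350.5)² / 350.5 = 0.1205
  white: (171 − 175.25)² / 175.25 = 0.1031
χ² = 0.6594 + 0.1205 + 0.1031 = 0.883

0.883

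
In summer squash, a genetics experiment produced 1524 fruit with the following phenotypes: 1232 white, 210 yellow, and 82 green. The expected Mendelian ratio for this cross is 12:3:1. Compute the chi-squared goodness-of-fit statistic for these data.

28.854

Under the 12:3:1 hypothesis (Σ ratio = 16, N = 1524):
  white: 1524 × 12/16 = 1143
  yellow: 1524 × 3/16 = 285.75
  green: 1524 × 1/16 = 95.25
χ² = Σ (O − E)² / E
  white: (1232 − 1143)² / 1143 = 6.9300
  yellow: (210 − 285.75)² / 285.75 = 20.0807
  green: (82 − 95.25)² / 95.25 = 1.8432
χ² = 6.9300 + 20.0807 + 1.8432 = 28.8539 ≈ 28.854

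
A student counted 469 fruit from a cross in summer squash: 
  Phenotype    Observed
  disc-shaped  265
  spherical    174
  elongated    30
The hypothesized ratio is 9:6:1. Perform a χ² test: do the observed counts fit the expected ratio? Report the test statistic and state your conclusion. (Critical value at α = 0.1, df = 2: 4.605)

The 9:6:1 ratio has 16 parts, so with N = 469 the expected counts are:
  disc-shaped: 469 × 9/16 = 263.8125
  spherical: 469 × 6/16 = 175.875
  elongated: 469 × 1/16 = 29.3125
χ² = Σ (O − E)² / E
  disc-shaped: (265 − 263.8125)² / 263.8125 = 0.0053
  spherical: (174 − 175.875)² / 175.875 = 0.0200
  elongated: (30 − 29.3125)² / 29.3125 = 0.0161
χ² = 0.0053 + 0.0200 + 0.0161 = 0.0414 ≈ 0.041
Degrees of freedom = 3 − 1 = 2; critical value at α = 0.1 is 4.605.
Since 0.041 < 4.605, we fail to reject the null hypothesis — the data are consistent with the 9:6:1 ratio.

0.041; consistent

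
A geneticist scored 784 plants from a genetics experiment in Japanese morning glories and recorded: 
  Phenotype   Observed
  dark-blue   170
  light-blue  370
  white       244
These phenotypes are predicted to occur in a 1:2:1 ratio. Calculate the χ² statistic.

Expected counts for N = 784 under a 1:2:1 ratio (total parts = 4):
  dark-blue: 784 × 1/4 = 196
  light-blue: 784 × 2/4 = 392
  white: 784 × 1/4 = 196
χ² = Σ (O − E)² / E
  dark-blue: (170 − 196)² / 196 = 3.4490
  light-blue: (370 − 392)² / 392 = 1.2347
  white: (244 − 196)² / 196 = 11.7551
χ² = 3.4490 + 1.2347 + 11.7551 = 16.4388 ≈ 16.439

16.439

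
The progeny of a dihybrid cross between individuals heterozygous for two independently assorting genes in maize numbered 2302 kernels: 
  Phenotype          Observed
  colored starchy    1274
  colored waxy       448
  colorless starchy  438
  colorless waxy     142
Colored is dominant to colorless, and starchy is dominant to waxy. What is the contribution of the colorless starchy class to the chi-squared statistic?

0.094

A dihybrid F₂ with independent assortment and complete dominance at both loci gives a 9:3:3:1 phenotypic ratio.
Expected counts for N = 2302 under a 9:3:3:1 ratio (total parts = 16):
  colored starchy: 2302 × 9/16 = 1294.875
  colored waxy: 2302 × 3/16 = 431.625
  colorless starchy: 2302 × 3/16 = 431.625
  colorless waxy: 2302 × 1/16 = 143.875
Contribution of colorless starchy: (438 − 431.625)² / 431.625 = 0.0942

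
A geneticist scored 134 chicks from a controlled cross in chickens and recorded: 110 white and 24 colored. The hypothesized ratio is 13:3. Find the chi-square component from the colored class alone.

Total ratio parts = 16. Expected numbers out of 134:
  white: 134 × 13/16 = 108.875
  colored: 134 × 3/16 = 25.125
Contribution of colored: (24 − 25.125)² / 25.125 = 0.0504

0.050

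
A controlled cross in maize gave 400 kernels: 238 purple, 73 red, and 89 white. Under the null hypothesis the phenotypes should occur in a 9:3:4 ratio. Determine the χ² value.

2.014

Expected counts for N = 400 under a 9:3:4 ratio (total parts = 16):
  purple: 400 × 9/16 = 225
  red: 400 × 3/16 = 75
  white: 400 × 4/16 = 100
χ² = Σ (O − E)² / E
  purple: (238 − 225)² / 225 = 0.7511
  red: (73 − 75)² / 75 = 0.0533
  white: (89 − 100)² / 100 = 1.2100
χ² = 0.7511 + 0.0533 + 1.2100 = 2.0144 ≈ 2.014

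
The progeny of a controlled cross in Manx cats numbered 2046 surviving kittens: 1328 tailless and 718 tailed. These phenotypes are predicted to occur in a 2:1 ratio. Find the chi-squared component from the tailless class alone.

0.950

Expected counts for N = 2046 under a 2:1 ratio (total parts = 3):
  tailless: 2046 × 2/3 = 1364
  tailed: 2046 × 1/3 = 682
Contribution of tailless: (1328 − 1364)² / 1364 = 0.9501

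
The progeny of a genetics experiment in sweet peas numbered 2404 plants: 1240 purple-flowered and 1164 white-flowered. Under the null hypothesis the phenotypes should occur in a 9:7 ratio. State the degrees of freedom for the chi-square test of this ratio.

A goodness-of-fit test with 2 phenotype classes has df = 2 − 1 = 1.

1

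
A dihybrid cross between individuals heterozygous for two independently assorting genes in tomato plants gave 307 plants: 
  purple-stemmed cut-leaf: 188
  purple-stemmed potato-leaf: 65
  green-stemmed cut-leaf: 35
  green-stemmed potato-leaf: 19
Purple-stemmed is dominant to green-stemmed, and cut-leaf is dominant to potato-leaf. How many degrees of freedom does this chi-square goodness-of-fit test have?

3

A dihybrid F₂ with independent assortment and complete dominance at both loci gives a 9:3:3:1 phenotypic ratio.
A goodness-of-fit test with 4 phenotype classes has df = 4 − 1 = 3.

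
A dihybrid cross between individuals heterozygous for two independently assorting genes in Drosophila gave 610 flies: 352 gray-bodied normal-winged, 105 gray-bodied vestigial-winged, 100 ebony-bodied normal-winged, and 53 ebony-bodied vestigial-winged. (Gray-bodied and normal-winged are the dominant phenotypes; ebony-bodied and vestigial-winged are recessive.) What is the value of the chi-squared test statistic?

A dihybrid F₂ with independent assortment and complete dominance at both loci gives a 9:3:3:1 phenotypic ratio.
Under the 9:3:3:1 hypothesis (Σ ratio = 16, N = 610):
  gray-bodied normal-winged: 610 × 9/16 = 343.125
  gray-bodied vestigial-winged: 610 × 3/16 = 114.375
  ebony-bodied normal-winged: 610 × 3/16 = 114.375
  ebony-bodied vestigial-winged: 610 × 1/16 = 38.125
χ² = Σ (O − E)² / E
  gray-bodied normal-winged: (352 − 343.125)² / 343.125 = 0.2296
  gray-bodied vestigial-winged: (105 − 114.375)² / 114.375 = 0.7684
  ebony-bodied normal-winged: (100 − 114.375)² / 114.375 = 1.8067
  ebony-bodied vestigial-winged: (53 − 38.125)² / 38.125 = 5.8037
χ² = 0.2296 + 0.7684 + 1.8067 + 5.8037 = 8.6084 ≈ 8.608

8.608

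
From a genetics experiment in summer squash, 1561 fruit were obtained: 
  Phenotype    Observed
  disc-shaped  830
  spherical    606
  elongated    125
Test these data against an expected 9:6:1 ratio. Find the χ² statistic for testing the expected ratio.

11.074

Total ratio parts = 16. Expected numbers out of 1561:
  disc-shaped: 1561 × 9/16 = 878.0625
  spherical: 1561 × 6/16 = 585.375
  elongated: 1561 × 1/16 = 97.5625
χ² = Σ (O − E)² / E
  disc-shaped: (830 − 878.0625)² / 878.0625 = 2.6308
  spherical: (606 − 585.375)² / 585.375 = 0.7267
  elongated: (125 − 97.5625)² / 97.5625 = 7.7162
χ² = 2.6308 + 0.7267 + 7.7162 = 11.0737 ≈ 11.074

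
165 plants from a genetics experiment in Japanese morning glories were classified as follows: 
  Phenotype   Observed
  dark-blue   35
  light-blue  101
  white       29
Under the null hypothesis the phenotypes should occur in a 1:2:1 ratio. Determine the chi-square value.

8.733

Total ratio parts = 4. Expected numbers out of 165:
  dark-blue: 165 × 1/4 = 41.25
  light-blue: 165 × 2/4 = 82.5
  white: 165 × 1/4 = 41.25
χ² = Σ (O − E)² / E
  dark-blue: (35 − 41.25)² / 41.25 = 0.9470
  light-blue: (101 − 82.5)² / 82.5 = 4.1485
  white: (29 − 41.25)² / 41.25 = 3.6379
χ² = 0.9470 + 4.1485 + 3.6379 = 8.7334 ≈ 8.733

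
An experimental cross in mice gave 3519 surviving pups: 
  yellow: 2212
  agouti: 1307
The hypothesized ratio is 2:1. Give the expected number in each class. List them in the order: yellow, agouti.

2346, 1173

The 2:1 ratio has 3 parts, so with N = 3519 the expected counts are:
  yellow: 3519 × 2/3 = 2346
  agouti: 3519 × 1/3 = 1173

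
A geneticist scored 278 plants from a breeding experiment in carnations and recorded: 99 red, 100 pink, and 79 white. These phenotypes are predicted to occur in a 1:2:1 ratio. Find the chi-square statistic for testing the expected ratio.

Total ratio parts = 4. Expected numbers out of 278:
  red: 278 × 1/4 = 69.5
  pink: 278 × 2/4 = 139
  white: 278 × 1/4 = 69.5
χ² = Σ (O − E)² / E
  red: (99 − 69.5)² / 69.5 = 12.5216
  pink: (100 − 139)² / 139 = 10.9424
  white: (79 − 69.5)² / 69.5 = 1.2986
χ² = 12.5216 + 10.9424 + 1.2986 = 24.7626 ≈ 24.763

24.763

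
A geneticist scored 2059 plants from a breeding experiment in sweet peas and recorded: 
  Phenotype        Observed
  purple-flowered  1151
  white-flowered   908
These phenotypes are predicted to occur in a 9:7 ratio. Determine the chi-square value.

0.102

Total ratio parts = 16. Expected numbers out of 2059:
  purple-flowered: 2059 × 9/16 = 1158.1875
  white-flowered: 2059 × 7/16 = 900.8125
χ² = Σ (O − E)² / E
  purple-flowered: (1151 − 1158.1875)² / 1158.1875 = 0.0446
  white-flowered: (908 − 900.8125)² / 900.8125 = 0.0573
χ² = 0.0446 + 0.0573 = 0.1019 ≈ 0.102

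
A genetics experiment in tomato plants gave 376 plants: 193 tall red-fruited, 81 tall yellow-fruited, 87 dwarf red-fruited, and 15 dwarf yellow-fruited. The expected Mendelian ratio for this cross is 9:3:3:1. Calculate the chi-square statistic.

Expected counts for N = 376 under a 9:3:3:1 ratio (total parts = 16):
  tall red-fruited: 376 × 9/16 = 211.5
  tall yellow-fruited: 376 × 3/16 = 70.5
  dwarf red-fruited: 376 × 3/16 = 70.5
  dwarf yellow-fruited: 376 × 1/16 = 23.5
χ² = Σ (O − E)² / E
  tall red-fruited: (193 − 211.5)² / 211.5 = 1.6182
  tall yellow-fruited: (81 − 70.5)² / 70.5 = 1.5638
  dwarf red-fruited: (87 − 70.5)² / 70.5 = 3.8617
  dwarf yellow-fruited: (15 − 23.5)² / 23.5 = 3.0745
χ² = 1.6182 + 1.5638 + 3.8617 + 3.0745 = 10.1182 ≈ 10.118

10.118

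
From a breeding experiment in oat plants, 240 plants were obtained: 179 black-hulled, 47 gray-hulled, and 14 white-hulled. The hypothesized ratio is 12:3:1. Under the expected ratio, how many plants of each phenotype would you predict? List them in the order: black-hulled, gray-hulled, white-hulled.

Total ratio parts = 16. Expected numbers out of 240:
  black-hulled: 240 × 12/16 = 180
  gray-hulled: 240 × 3/16 = 45
  white-hulled: 240 × 1/16 = 15

180, 45, 15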